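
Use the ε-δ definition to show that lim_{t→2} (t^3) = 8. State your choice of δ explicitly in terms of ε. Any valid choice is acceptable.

δ = min(2, ε/28)

Suppose ε > 0. We seek δ > 0 with 0 < |t − 2| < δ ⇒ |t^3 − 8| < ε.
Factor: t^3 − 8 = (t − 2)(t^2 + 2t + 4), so |t^3 − 8| = |t − 2|·|t^2 + 2t + 4|.
Impose δ ≤ 2 so that |t| < 4; then |t^2 + 2t + 4| ≤ 28.
Hence |t^3 − 8| ≤ 28|t − 2|, which is < ε once |t − 2| < ε/28.
Take δ = min(2, ε/28). If 0 < |t − 2| < δ then both bounds hold and |t^3 − 8| ≤ 28|t − 2| < 28·(ε/28) = ε.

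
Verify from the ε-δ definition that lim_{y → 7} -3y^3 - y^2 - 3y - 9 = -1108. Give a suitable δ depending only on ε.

δ = min(1, ε/525)

Fix ε > 0. We want δ > 0 such that 0 < |y − 7| < δ implies |(-3y^3 - y^2 - 3y - 9) + 1108| < ε.
(-3y^3 - y^2 - 3y - 9) + 1108 = -3y^3 - y^2 - 3y + 1099 = (y − 7)(-3y^2 - 22y - 157).
So |(-3y^3 - y^2 - 3y - 9) + 1108| = |y − 7|·|-3y^2 - 22y - 157|.
Assume first that |y − 7| < 1, so |y| < 8. Then |-3y^2 - 22y - 157| ≤ 3·8^2 + 22·8 + 157 = 525.
Hence |(-3y^3 - y^2 - 3y - 9) + 1108| ≤ 525|y − 7| < ε provided |y − 7| < ε/525.
Choosing δ = min(1, ε/525) ensures both conditions, hence |(-3y^3 - y^2 - 3y - 9) + 1108| < ε.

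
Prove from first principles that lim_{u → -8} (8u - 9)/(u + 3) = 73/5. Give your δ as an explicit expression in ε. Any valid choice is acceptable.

δ = min(5/2, (25/66)ε)

Let ε > 0 be given. We want δ > 0 with 0 < |u + 8| < δ ⇒ |(8u - 9)/(u + 3) − (73/5)| < ε.
Combining over a common denominator, (8u - 9)/(u + 3) − (73/5) = [(8u - 9)·(-5) − (-73)·(u + 3)] / [(-5)·(u + 3)] = 33(u + 8) / ((-5)(u + 3)).
So |(8u - 9)/(u + 3) − (73/5)| = 33|u + 8| / (5·|u + 3|).
Restrict δ ≤ 5/2. Then |u + 8| < 5/2 gives |u + 3| = |(u + 8) + (-5)| ≥ 5 − 5/2 = 5/2.
Hence |(8u - 9)/(u + 3) − (73/5)| < 33|u + 8|/(5·(5/2)) = (66/25)|u + 8|, which is < ε once |u + 8| < (25/66)ε.
Take δ = min(5/2, (25/66)ε). Then 0 < |u + 8| < δ forces both bounds, so |(8u - 9)/(u + 3) − (73/5)| < ε.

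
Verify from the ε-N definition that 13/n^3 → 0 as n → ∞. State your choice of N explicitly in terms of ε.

N = (13/ε)^{1/3}

Let ε > 0. For n ≥ 1, |13/n^3 − 0| = 13/n^3.
13/n^3 < ε ⇔ n^3 > 13/ε ⇔ n > (13/ε)^{1/3}.
Take N = (13/ε)^{1/3}. Then n > N implies 13/n^3 < ε.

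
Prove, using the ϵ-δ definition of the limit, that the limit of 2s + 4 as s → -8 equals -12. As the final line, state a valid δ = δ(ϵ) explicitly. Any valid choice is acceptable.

δ = ϵ/2

Let ϵ > 0. We need δ > 0 so that 0 < |s + 8| < δ implies |(2s + 4) + 12| < ϵ.
|(2s + 4) + 12| = |2s + 16| = 2|s + 8|.
Thus it suffices that |s + 8| < ϵ/2.
Choosing δ = ϵ/2 gives |(2s + 4) + 12| = 2|s + 8| < ϵ whenever |s + 8| < δ.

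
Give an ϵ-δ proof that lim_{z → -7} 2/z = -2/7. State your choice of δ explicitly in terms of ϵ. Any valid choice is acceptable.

Suppose ϵ > 0. We seek δ > 0 such that 0 < |z + 7| < δ implies |2/z + 2/7| < ϵ.
|2/z + 2/7| = 2·|-7 − z|/(7·|z|) = 2|z + 7|/(7|z|).
Restrict δ ≤ 7/2. Then |z + 7| < 7/2 gives |z| > 7/2, so 7|z| > 49/2.
Then |2/z + 2/7| < 2|z + 7|/(49/2), which is < ϵ when |z + 7| < (49/4)ϵ.
Take δ = min(7/2, (49/4)ϵ). Then 0 < |z + 7| < δ gives both |z + 7| < 7/2 and |z + 7| < (49/4)ϵ, so |2/z + 2/7| < ϵ.

δ = min(7/2, (49/4)ϵ)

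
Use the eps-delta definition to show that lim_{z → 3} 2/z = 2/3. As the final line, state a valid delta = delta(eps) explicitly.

Suppose eps > 0. We seek delta > 0 such that 0 < |z − 3| < delta implies |2/z − (2/3)| < eps.
|2/z − (2/3)| = 2·|3 − z|/(3·|z|) = 2|z − 3|/(3|z|).
Require delta ≤ 3/2 so that |z| > 3 − 3/2 = 3/2, hence 3|z| > 9/2.
Then |2/z − (2/3)| < 2|z − 3|/(9/2), which is < eps when |z − 3| < (9/4)eps.
Take delta = min(3/2, (9/4)eps). Then 0 < |z − 3| < delta gives both |z − 3| < 3/2 and |z − 3| < (9/4)eps, so |2/z − (2/3)| < eps.

delta = min(3/2, (9/4)eps)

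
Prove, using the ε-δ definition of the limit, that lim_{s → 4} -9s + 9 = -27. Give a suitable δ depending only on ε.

δ = ε/9

Let ε > 0. We need δ > 0 so that 0 < |s − 4| < δ implies |(-9s + 9) + 27| < ε.
|(-9s + 9) + 27| = |-9s + 36| = 9|s − 4|.
So 9|s − 4| < ε exactly when |s − 4| < ε/9.
Take δ = ε/9. If 0 < |s − 4| < δ then |(-9s + 9) + 27| = 9|s − 4| < 9·(ε/9) = ε.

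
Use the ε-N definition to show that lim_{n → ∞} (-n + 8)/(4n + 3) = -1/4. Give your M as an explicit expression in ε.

Suppose ε > 0. For n ≥ 1, |(-n + 8)/(4n + 3) + 1/4| = |35|/(4(4n + 3)) = 35/(4(4n + 3)).
Since 4n + 3 ≥ 4n for n ≥ 1, this is ≤ 35/(4·4n) = (35/16)/n.
So |(-n + 8)/(4n + 3) + 1/4| < ε whenever n > (35/16)/ε.
Take M = (35/16)/ε. If n > M then |(-n + 8)/(4n + 3) + 1/4| ≤ (35/16)/n < ε.

M = (35/16)/ε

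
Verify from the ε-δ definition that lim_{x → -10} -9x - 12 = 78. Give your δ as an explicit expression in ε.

δ = ε/9

Suppose ε > 0. We need δ > 0 so that 0 < |x + 10| < δ implies |(-9x - 12) − 78| < ε.
Since (-9x - 12) − 78 = -9(x + 10), we have |(-9x - 12) − 78| = 9|x + 10|.
So 9|x + 10| < ε exactly when |x + 10| < ε/9.
Choosing δ = ε/9 gives |(-9x - 12) − 78| = 9|x + 10| < ε whenever |x + 10| < δ.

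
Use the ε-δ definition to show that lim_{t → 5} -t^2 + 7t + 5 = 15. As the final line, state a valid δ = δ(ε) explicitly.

δ = min(1, ε/8)

Let ε > 0. We want δ > 0 such that 0 < |t − 5| < δ implies |(-t^2 + 7t + 5) − 15| < ε.
(-t^2 + 7t + 5) − 15 = -t^2 + 7t - 10 = (t − 5)(-t + 2).
So |(-t^2 + 7t + 5) − 15| = |t − 5|·|-t + 2|.
Require δ ≤ 1. Then |t − 5| < 1 gives |t| < 6, and by the triangle inequality |-t + 2| ≤ 6 + 2 = 8.
Hence |(-t^2 + 7t + 5) − 15| ≤ 8|t − 5| < ε provided |t − 5| < ε/8.
Take δ = min(1, ε/8). Then 0 < |t − 5| < δ gives both |t − 5| < 1 and |t − 5| < ε/8, so |(-t^2 + 7t + 5) − 15| < ε.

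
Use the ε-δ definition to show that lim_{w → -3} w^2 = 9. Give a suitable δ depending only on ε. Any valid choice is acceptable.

δ = min(2, ε/8)

Let ε > 0 be given. We seek δ > 0 with 0 < |w + 3| < δ ⇒ |w^2 − 9| < ε.
Factor: w^2 − 9 = (w + 3)(w - 3), so |w^2 − 9| = |w + 3|·|w - 3|.
Impose δ ≤ 2 so that |w| < 5; then |w - 3| ≤ 8.
Hence |w^2 − 9| ≤ 8|w + 3|, which is < ε once |w + 3| < ε/8.
Take δ = min(2, ε/8). If 0 < |w + 3| < δ then both bounds hold and |w^2 − 9| ≤ 8|w + 3| < 8·(ε/8) = ε.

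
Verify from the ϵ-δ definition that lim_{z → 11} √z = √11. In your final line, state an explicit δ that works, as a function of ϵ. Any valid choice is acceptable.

Let ϵ > 0. We want δ > 0 such that 0 < |z − 11| < δ implies |√z − √11| < ϵ.
Rationalise: √z − √11 = (z − 11)/(√z + √11), so |√z − √11| = |z − 11|/(√z + √11).
Restrict δ ≤ 11 so that |z − 11| < 11 forces z > 0, and then √z + √11 > √11.
Hence |√z − √11| < |z − 11|/√11, which is < ϵ once |z − 11| < √11·ϵ.
Take δ = min(11, √11·ϵ). If 0 < |z − 11| < δ then z > 0 and |√z − √11| < |z − 11|/√11 < ϵ.

δ = min(11, √11·ϵ)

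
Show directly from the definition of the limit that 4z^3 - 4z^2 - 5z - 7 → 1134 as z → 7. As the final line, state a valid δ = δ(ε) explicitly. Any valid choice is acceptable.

Fix ε > 0. We want δ > 0 such that 0 < |z − 7| < δ implies |(4z^3 - 4z^2 - 5z - 7) − 1134| < ε.
(4z^3 - 4z^2 - 5z - 7) − 1134 = 4z^3 - 4z^2 - 5z - 1141 = (z − 7)(4z^2 + 24z + 163).
So |(4z^3 - 4z^2 - 5z - 7) − 1134| = |z − 7|·|4z^2 + 24z + 163|.
Assume first that |z − 7| < 1, so |z| < 8. Then |4z^2 + 24z + 163| ≤ 4·8^2 + 24·8 + 163 = 611.
Hence |(4z^3 - 4z^2 - 5z - 7) − 1134| ≤ 611|z − 7| < ε provided |z − 7| < ε/611.
Take δ = min(1, ε/611). Then 0 < |z − 7| < δ gives both |z − 7| < 1 and |z − 7| < ε/611, so |(4z^3 - 4z^2 - 5z - 7) − 1134| < ε.

δ = min(1, ε/611)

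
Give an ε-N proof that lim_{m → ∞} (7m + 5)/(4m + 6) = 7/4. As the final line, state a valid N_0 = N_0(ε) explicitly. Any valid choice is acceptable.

Let ε > 0. For m ≥ 1, |(7m + 5)/(4m + 6) − (7/4)| = |-22|/(4(4m + 6)) = 22/(4(4m + 6)).
Since 4m + 6 ≥ 4m for m ≥ 1, this is ≤ 22/(4·4m) = (11/8)/m.
So |(7m + 5)/(4m + 6) − (7/4)| < ε whenever m > (11/8)/ε.
Take N_0 = (11/8)/ε. If m > N_0 then |(7m + 5)/(4m + 6) − (7/4)| ≤ (11/8)/m < ε.

N_0 = (11/8)/ε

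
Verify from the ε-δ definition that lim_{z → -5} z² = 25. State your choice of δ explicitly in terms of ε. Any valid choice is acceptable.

δ = min(1, ε/11)

Let ε > 0 be given. We seek δ > 0 with 0 < |z + 5| < δ ⇒ |z² − 25| < ε.
Factor: z² − 25 = (z + 5)(z - 5), so |z² − 25| = |z + 5|·|z - 5|.
Restrict δ ≤ 1. Then |z + 5| < 1 gives |z| < 6, so by the triangle inequality |z - 5| ≤ 6 + 5 = 11.
Hence |z² − 25| ≤ 11|z + 5|, which is < ε once |z + 5| < ε/11.
Take δ = min(1, ε/11). If 0 < |z + 5| < δ then both bounds hold and |z² − 25| ≤ 11|z + 5| < 11·(ε/11) = ε.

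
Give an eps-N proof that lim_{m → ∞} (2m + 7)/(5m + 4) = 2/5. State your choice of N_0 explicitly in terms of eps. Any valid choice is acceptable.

Let eps > 0. For m ≥ 1, |(2m + 7)/(5m + 4) − (2/5)| = |27|/(5(5m + 4)) = 27/(5(5m + 4)).
Since 5m + 4 ≥ 5m for m ≥ 1, this is ≤ 27/(5·5m) = (27/25)/m.
So |(2m + 7)/(5m + 4) − (2/5)| < eps whenever m > (27/25)/eps.
Take N_0 = (27/25)/eps. If m > N_0 then |(2m + 7)/(5m + 4) − (2/5)| ≤ (27/25)/m < eps.

N_0 = (27/25)/eps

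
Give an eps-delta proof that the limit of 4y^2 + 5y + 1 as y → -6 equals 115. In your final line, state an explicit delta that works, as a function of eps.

delta = min(1, eps/47)

Suppose eps > 0. We want delta > 0 such that 0 < |y + 6| < delta implies |(4y^2 + 5y + 1) − 115| < eps.
(4y^2 + 5y + 1) − 115 = 4y^2 + 5y - 114 = (y + 6)(4y - 19).
So |(4y^2 + 5y + 1) − 115| = |y + 6|·|4y - 19|.
Assume first that |y + 6| < 1, so |y| < 7. Then |4y - 19| ≤ 4·7 + 19 = 47.
Hence |(4y^2 + 5y + 1) − 115| ≤ 47|y + 6| < eps provided |y + 6| < eps/47.
Take delta = min(1, eps/47). Then 0 < |y + 6| < delta gives both |y + 6| < 1 and |y + 6| < eps/47, so |(4y^2 + 5y + 1) − 115| < eps.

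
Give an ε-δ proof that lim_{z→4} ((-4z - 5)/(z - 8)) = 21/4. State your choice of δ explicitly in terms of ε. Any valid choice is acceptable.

Fix ε > 0. We want δ > 0 with 0 < |z − 4| < δ ⇒ |(-4z - 5)/(z - 8) − (21/4)| < ε.
Combining over a common denominator, (-4z - 5)/(z - 8) − (21/4) = [(-4z - 5)·(-4) − (-21)·(z - 8)] / [(-4)·(z - 8)] = 37(z − 4) / ((-4)(z - 8)).
So |(-4z - 5)/(z - 8) − (21/4)| = 37|z − 4| / (4·|z − 8|).
Require δ ≤ 2, so |z − 8| ≥ |-4| − |z − 4| > 4 − 2 = 2.
Hence |(-4z - 5)/(z - 8) − (21/4)| < 37|z − 4|/(4·2) = (37/8)|z − 4|, which is < ε once |z − 4| < (8/37)ε.
Take δ = min(2, (8/37)ε). Then 0 < |z − 4| < δ forces both bounds, so |(-4z - 5)/(z - 8) − (21/4)| < ε.

δ = min(2, (8/37)ε)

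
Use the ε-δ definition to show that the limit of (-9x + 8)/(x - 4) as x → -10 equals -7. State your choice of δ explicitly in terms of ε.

δ = min(7, (7/2)ε)

Suppose ε > 0. We want δ > 0 with 0 < |x + 10| < δ ⇒ |(-9x + 8)/(x - 4) + 7| < ε.
Combining over a common denominator, (-9x + 8)/(x - 4) + 7 = [(-9x + 8)·(-14) − 98·(x - 4)] / [(-14)·(x - 4)] = 28(x + 10) / ((-14)(x - 4)).
So |(-9x + 8)/(x - 4) + 7| = 28|x + 10| / (14·|x − 4|).
Restrict δ ≤ 7. Then |x + 10| < 7 gives |x − 4| = |(x + 10) + (-14)| ≥ 14 − 7 = 7.
Hence |(-9x + 8)/(x - 4) + 7| < 28|x + 10|/(14·7) = (2/7)|x + 10|, which is < ε once |x + 10| < (7/2)ε.
Take δ = min(7, (7/2)ε). Then 0 < |x + 10| < δ forces both bounds, so |(-9x + 8)/(x - 4) + 7| < ε.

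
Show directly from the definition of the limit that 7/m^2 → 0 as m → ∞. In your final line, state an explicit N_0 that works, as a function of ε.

N_0 = (7/ε)^{1/2}

Let ε > 0. For m ≥ 1, |7/m^2 − 0| = 7/m^2.
7/m^2 < ε ⇔ m^2 > 7/ε ⇔ m > (7/ε)^{1/2}.
Take N_0 = (7/ε)^{1/2}. Then m > N_0 implies 7/m^2 < ε.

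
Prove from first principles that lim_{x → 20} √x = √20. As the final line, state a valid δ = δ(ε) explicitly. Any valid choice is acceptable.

Let ε > 0. We want δ > 0 such that 0 < |x − 20| < δ implies |√x − √20| < ε.
Multiplying by the conjugate, |√x − √20| = |x − 20|/(√x + √20).
Restrict δ ≤ 20 so that |x − 20| < 20 forces x > 0, and then √x + √20 > √20.
Hence |√x − √20| < |x − 20|/√20, which is < ε once |x − 20| < √20·ε.
Take δ = min(20, √20·ε). If 0 < |x − 20| < δ then x > 0 and |√x − √20| < |x − 20|/√20 < ε.

δ = min(20, √20·ε)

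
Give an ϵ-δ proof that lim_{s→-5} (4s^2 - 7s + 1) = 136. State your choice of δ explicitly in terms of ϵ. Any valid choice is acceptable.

δ = min(1, ϵ/51)

Fix ϵ > 0. We want δ > 0 such that 0 < |s + 5| < δ implies |(4s^2 - 7s + 1) − 136| < ϵ.
(4s^2 - 7s + 1) − 136 = 4s^2 - 7s - 135 = (s + 5)(4s - 27).
So |(4s^2 - 7s + 1) − 136| = |s + 5|·|4s - 27|.
Assume first that |s + 5| < 1, so |s| < 6. Then |4s - 27| ≤ 4·6 + 27 = 51.
Hence |(4s^2 - 7s + 1) − 136| ≤ 51|s + 5| < ϵ provided |s + 5| < ϵ/51.
Choosing δ = min(1, ϵ/51) ensures both conditions, hence |(4s^2 - 7s + 1) − 136| < ϵ.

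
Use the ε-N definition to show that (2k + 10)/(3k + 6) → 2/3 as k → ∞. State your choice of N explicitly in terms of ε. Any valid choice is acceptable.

Let ε > 0. For k ≥ 1, |(2k + 10)/(3k + 6) − (2/3)| = |18|/(3(3k + 6)) = 18/(3(3k + 6)).
Since 3k + 6 ≥ 3k for k ≥ 1, this is ≤ 18/(3·3k) = 2/k.
So |(2k + 10)/(3k + 6) − (2/3)| < ε whenever k > 2/ε.
Take N = 2/ε. If k > N then |(2k + 10)/(3k + 6) − (2/3)| ≤ 2/k < ε.

N = 2/ε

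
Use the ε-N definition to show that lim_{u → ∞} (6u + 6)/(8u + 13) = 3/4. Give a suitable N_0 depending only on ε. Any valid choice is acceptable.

N_0 = (15/32)/ε

Let ε > 0. We seek N_0 > 0 such that u > N_0 implies |(6u + 6)/(8u + 13) − (3/4)| < ε.
(6u + 6)/(8u + 13) − (3/4) = (8(6u + 6) − 6(8u + 13)) / (8(8u + 13)) = -30/(8(8u + 13)).
For u > 0 we have 8u + 13 > 8u, so |(6u + 6)/(8u + 13) − (3/4)| = 30/(8(8u + 13)) < 30/(8·8u) = (15/32)/u.
Thus |(6u + 6)/(8u + 13) − (3/4)| < ε whenever u > (15/32)/ε.
Take N_0 = (15/32)/ε. If u > N_0 then |(6u + 6)/(8u + 13) − (3/4)| < (15/32)/u < ε.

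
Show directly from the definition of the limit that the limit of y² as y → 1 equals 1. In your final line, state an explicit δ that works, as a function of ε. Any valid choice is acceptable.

δ = min(2, ε/4)

Let ε > 0 be given. We seek δ > 0 with 0 < |y − 1| < δ ⇒ |y² − 1| < ε.
Factor: y² − 1 = (y − 1)(y + 1), so |y² − 1| = |y − 1|·|y + 1|.
Impose δ ≤ 2 so that |y| < 3; then |y + 1| ≤ 4.
Hence |y² − 1| ≤ 4|y − 1|, which is < ε once |y − 1| < ε/4.
Take δ = min(2, ε/4). If 0 < |y − 1| < δ then both bounds hold and |y² − 1| ≤ 4|y − 1| < 4·(ε/4) = ε.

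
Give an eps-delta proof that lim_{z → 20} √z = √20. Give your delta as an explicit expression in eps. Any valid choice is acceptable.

Fix eps > 0. We want delta > 0 such that 0 < |z − 20| < delta implies |√z − √20| < eps.
Rationalise: √z − √20 = (z − 20)/(√z + √20), so |√z − √20| = |z − 20|/(√z + √20).
Restrict delta ≤ 20 so that |z − 20| < 20 forces z > 0, and then √z + √20 > √20.
Hence |√z − √20| < |z − 20|/√20, which is < eps once |z − 20| < √20·eps.
Take delta = min(20, √20·eps). If 0 < |z − 20| < delta then z > 0 and |√z − √20| < |z − 20|/√20 < eps.

delta = min(20, √20·eps)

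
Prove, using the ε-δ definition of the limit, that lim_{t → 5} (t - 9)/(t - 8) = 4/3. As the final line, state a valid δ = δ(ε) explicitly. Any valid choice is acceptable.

δ = min(3/2, (9/2)ε)

Fix ε > 0. We want δ > 0 with 0 < |t − 5| < δ ⇒ |(t - 9)/(t - 8) − (4/3)| < ε.
Combining over a common denominator, (t - 9)/(t - 8) − (4/3) = [(t - 9)·(-3) − (-4)·(t - 8)] / [(-3)·(t - 8)] = 1(t − 5) / ((-3)(t - 8)).
So |(t - 9)/(t - 8) − (4/3)| = |t − 5| / (3·|t − 8|).
Restrict δ ≤ 3/2. Then |t − 5| < 3/2 gives |t − 8| = |(t − 5) + (-3)| ≥ 3 − 3/2 = 3/2.
Hence |(t - 9)/(t - 8) − (4/3)| < |t − 5|/(3·(3/2)) = (2/9)|t − 5|, which is < ε once |t − 5| < (9/2)ε.
Take δ = min(3/2, (9/2)ε). Then 0 < |t − 5| < δ forces both bounds, so |(t - 9)/(t - 8) − (4/3)| < ε.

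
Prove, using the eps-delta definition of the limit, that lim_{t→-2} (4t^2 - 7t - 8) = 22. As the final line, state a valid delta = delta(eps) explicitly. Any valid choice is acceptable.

Fix eps > 0. We want delta > 0 such that 0 < |t + 2| < delta implies |(4t^2 - 7t - 8) − 22| < eps.
(4t^2 - 7t - 8) − 22 = 4t^2 - 7t - 30 = (t + 2)(4t - 15).
So |(4t^2 - 7t - 8) − 22| = |t + 2|·|4t - 15|.
Assume first that |t + 2| < 2, so |t| < 4. Then |4t - 15| ≤ 4·4 + 15 = 31.
Hence |(4t^2 - 7t - 8) − 22| ≤ 31|t + 2| < eps provided |t + 2| < eps/31.
Choosing delta = min(2, eps/31) ensures both conditions, hence |(4t^2 - 7t - 8) − 22| < eps.

delta = min(2, eps/31)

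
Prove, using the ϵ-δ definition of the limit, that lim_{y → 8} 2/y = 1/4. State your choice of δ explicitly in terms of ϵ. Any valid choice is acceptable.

Fix ϵ > 0. We seek δ > 0 such that 0 < |y − 8| < δ implies |2/y − (1/4)| < ϵ.
|2/y − (1/4)| = 2·|8 − y|/(8·|y|) = 2|y − 8|/(8|y|).
Require δ ≤ 4 so that |y| > 8 − 4 = 4, hence 8|y| > 32.
Then |2/y − (1/4)| < 2|y − 8|/32, which is < ϵ when |y − 8| < 16ϵ.
Take δ = min(4, 16ϵ). Then 0 < |y − 8| < δ gives both |y − 8| < 4 and |y − 8| < 16ϵ, so |2/y − (1/4)| < ϵ.

δ = min(4, 16ϵ)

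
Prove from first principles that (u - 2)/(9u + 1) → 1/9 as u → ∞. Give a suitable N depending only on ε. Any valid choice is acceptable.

N = (19/81)/ε

Suppose ε > 0. We seek N > 0 such that u > N implies |(u - 2)/(9u + 1) − (1/9)| < ε.
(u - 2)/(9u + 1) − (1/9) = (9(u - 2) − (9u + 1)) / (9(9u + 1)) = -19/(9(9u + 1)).
For u > 0 we have 9u + 1 > 9u, so |(u - 2)/(9u + 1) − (1/9)| = 19/(9(9u + 1)) < 19/(9·9u) = (19/81)/u.
Thus |(u - 2)/(9u + 1) − (1/9)| < ε whenever u > (19/81)/ε.
Take N = (19/81)/ε. If u > N then |(u - 2)/(9u + 1) − (1/9)| < (19/81)/u < ε.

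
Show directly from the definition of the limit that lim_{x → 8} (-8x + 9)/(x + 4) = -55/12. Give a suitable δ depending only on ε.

Let ε > 0. We want δ > 0 with 0 < |x − 8| < δ ⇒ |(-8x + 9)/(x + 4) + 55/12| < ε.
Combining over a common denominator, (-8x + 9)/(x + 4) + 55/12 = [(-8x + 9)·12 − (-55)·(x + 4)] / [12·(x + 4)] = -41(x − 8) / (12(x + 4)).
So |(-8x + 9)/(x + 4) + 55/12| = 41|x − 8| / (12·|x + 4|).
Restrict δ ≤ 6. Then |x − 8| < 6 gives |x + 4| = |(x − 8) + 12| ≥ 12 − 6 = 6.
Hence |(-8x + 9)/(x + 4) + 55/12| < 41|x − 8|/(12·6) = (41/72)|x − 8|, which is < ε once |x − 8| < (72/41)ε.
Take δ = min(6, (72/41)ε). Then 0 < |x − 8| < δ forces both bounds, so |(-8x + 9)/(x + 4) + 55/12| < ε.

δ = min(6, (72/41)ε)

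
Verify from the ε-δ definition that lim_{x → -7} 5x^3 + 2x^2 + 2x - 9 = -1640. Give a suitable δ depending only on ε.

δ = min(2, ε/935)

Suppose ε > 0. We want δ > 0 such that 0 < |x + 7| < δ implies |(5x^3 + 2x^2 + 2x - 9) + 1640| < ε.
(5x^3 + 2x^2 + 2x - 9) + 1640 = 5x^3 + 2x^2 + 2x + 1631 = (x + 7)(5x^2 - 33x + 233).
So |(5x^3 + 2x^2 + 2x - 9) + 1640| = |x + 7|·|5x^2 - 33x + 233|.
Assume first that |x + 7| < 2, so |x| < 9. Then |5x^2 - 33x + 233| ≤ 5·9^2 + 33·9 + 233 = 935.
Hence |(5x^3 + 2x^2 + 2x - 9) + 1640| ≤ 935|x + 7| < ε provided |x + 7| < ε/935.
Take δ = min(2, ε/935). Then 0 < |x + 7| < δ gives both |x + 7| < 2 and |x + 7| < ε/935, so |(5x^3 + 2x^2 + 2x - 9) + 1640| < ε.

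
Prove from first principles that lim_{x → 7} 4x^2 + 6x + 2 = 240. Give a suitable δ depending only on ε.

Fix ε > 0. We want δ > 0 such that 0 < |x − 7| < δ implies |(4x^2 + 6x + 2) − 240| < ε.
(4x^2 + 6x + 2) − 240 = 4x^2 + 6x - 238 = (x − 7)(4x + 34).
So |(4x^2 + 6x + 2) − 240| = |x − 7|·|4x + 34|.
Assume first that |x − 7| < 2, so |x| < 9. Then |4x + 34| ≤ 4·9 + 34 = 70.
Hence |(4x^2 + 6x + 2) − 240| ≤ 70|x − 7| < ε provided |x − 7| < ε/70.
Take δ = min(2, ε/70). Then 0 < |x − 7| < δ gives both |x − 7| < 2 and |x − 7| < ε/70, so |(4x^2 + 6x + 2) − 240| < ε.

δ = min(2, ε/70)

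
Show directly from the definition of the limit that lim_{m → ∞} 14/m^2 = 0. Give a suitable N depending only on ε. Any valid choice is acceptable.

N = (14/ε)^{1/2}

Suppose ε > 0. For m ≥ 1, |14/m^2 − 0| = 14/m^2.
14/m^2 < ε ⇔ m^2 > 14/ε ⇔ m > (14/ε)^{1/2}.
Take N = (14/ε)^{1/2}. Then m > N implies 14/m^2 < ε.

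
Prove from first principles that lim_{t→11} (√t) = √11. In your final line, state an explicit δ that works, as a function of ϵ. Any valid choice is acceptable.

δ = min(11, √11·ϵ)

Let ϵ > 0. We want δ > 0 such that 0 < |t − 11| < δ implies |√t − √11| < ϵ.
Rationalise: √t − √11 = (t − 11)/(√t + √11), so |√t − √11| = |t − 11|/(√t + √11).
Restrict δ ≤ 11 so that |t − 11| < 11 forces t > 0, and then √t + √11 > √11.
Hence |√t − √11| < |t − 11|/√11, which is < ϵ once |t − 11| < √11·ϵ.
Take δ = min(11, √11·ϵ). If 0 < |t − 11| < δ then t > 0 and |√t − √11| < |t − 11|/√11 < ϵ.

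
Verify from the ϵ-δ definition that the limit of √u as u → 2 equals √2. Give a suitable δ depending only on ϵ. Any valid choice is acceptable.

Let ϵ > 0 be given. We want δ > 0 such that 0 < |u − 2| < δ implies |√u − √2| < ϵ.
Multiplying by the conjugate, |√u − √2| = |u − 2|/(√u + √2).
Restrict δ ≤ 2 so that |u − 2| < 2 forces u > 0, and then √u + √2 > √2.
Hence |√u − √2| < |u − 2|/√2, which is < ϵ once |u − 2| < √2·ϵ.
Take δ = min(2, √2·ϵ). If 0 < |u − 2| < δ then u > 0 and |√u − √2| < |u − 2|/√2 < ϵ.

δ = min(2, √2·ϵ)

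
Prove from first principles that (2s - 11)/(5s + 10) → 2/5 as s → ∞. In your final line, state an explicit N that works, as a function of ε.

Let ε > 0 be given. We seek N > 0 such that s > N implies |(2s - 11)/(5s + 10) − (2/5)| < ε.
(2s - 11)/(5s + 10) − (2/5) = (5(2s - 11) − 2(5s + 10)) / (5(5s + 10)) = -75/(5(5s + 10)).
For s > 0 we have 5s + 10 > 5s, so |(2s - 11)/(5s + 10) − (2/5)| = 75/(5(5s + 10)) < 75/(5·5s) = 3/s.
Thus |(2s - 11)/(5s + 10) − (2/5)| < ε whenever s > 3/ε.
Take N = 3/ε. If s > N then |(2s - 11)/(5s + 10) − (2/5)| < 3/s < ε.

N = 3/ε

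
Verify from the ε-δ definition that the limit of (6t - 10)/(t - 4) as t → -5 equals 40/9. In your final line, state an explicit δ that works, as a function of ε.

δ = min(9/2, (81/28)ε)

Fix ε > 0. We want δ > 0 with 0 < |t + 5| < δ ⇒ |(6t - 10)/(t - 4) − (40/9)| < ε.
Combining over a common denominator, (6t - 10)/(t - 4) − (40/9) = [(6t - 10)·(-9) − (-40)·(t - 4)] / [(-9)·(t - 4)] = -14(t + 5) / ((-9)(t - 4)).
So |(6t - 10)/(t - 4) − (40/9)| = 14|t + 5| / (9·|t − 4|).
Require δ ≤ 9/2, so |t − 4| ≥ |-9| − |t + 5| > 9 − 9/2 = 9/2.
Hence |(6t - 10)/(t - 4) − (40/9)| < 14|t + 5|/(9·(9/2)) = (28/81)|t + 5|, which is < ε once |t + 5| < (81/28)ε.
Take δ = min(9/2, (81/28)ε). Then 0 < |t + 5| < δ forces both bounds, so |(6t - 10)/(t - 4) − (40/9)| < ε.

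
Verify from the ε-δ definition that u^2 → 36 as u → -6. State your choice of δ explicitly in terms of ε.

Suppose ε > 0. We seek δ > 0 with 0 < |u + 6| < δ ⇒ |u^2 − 36| < ε.
Factor: u^2 − 36 = (u + 6)(u - 6), so |u^2 − 36| = |u + 6|·|u - 6|.
Restrict δ ≤ 1. Then |u + 6| < 1 gives |u| < 7, so by the triangle inequality |u - 6| ≤ 7 + 6 = 13.
Hence |u^2 − 36| ≤ 13|u + 6|, which is < ε once |u + 6| < ε/13.
Take δ = min(1, ε/13). If 0 < |u + 6| < δ then both bounds hold and |u^2 − 36| ≤ 13|u + 6| < 13·(ε/13) = ε.

δ = min(1, ε/13)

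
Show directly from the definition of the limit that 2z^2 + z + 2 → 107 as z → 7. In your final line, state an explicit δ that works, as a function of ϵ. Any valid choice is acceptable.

Let ϵ > 0 be given. We want δ > 0 such that 0 < |z − 7| < δ implies |(2z^2 + z + 2) − 107| < ϵ.
(2z^2 + z + 2) − 107 = 2z^2 + z - 105 = (z − 7)(2z + 15).
So |(2z^2 + z + 2) − 107| = |z − 7|·|2z + 15|.
Assume first that |z − 7| < 2, so |z| < 9. Then |2z + 15| ≤ 2·9 + 15 = 33.
Hence |(2z^2 + z + 2) − 107| ≤ 33|z − 7| < ϵ provided |z − 7| < ϵ/33.
Take δ = min(2, ϵ/33). Then 0 < |z − 7| < δ gives both |z − 7| < 2 and |z − 7| < ϵ/33, so |(2z^2 + z + 2) − 107| < ϵ.

δ = min(2, ϵ/33)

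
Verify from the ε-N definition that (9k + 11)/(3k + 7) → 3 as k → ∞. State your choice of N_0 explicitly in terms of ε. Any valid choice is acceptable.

N_0 = (10/3)/ε

Suppose ε > 0. For k ≥ 1, |(9k + 11)/(3k + 7) − 3| = |-30|/(3(3k + 7)) = 30/(3(3k + 7)).
Since 3k + 7 ≥ 3k for k ≥ 1, this is ≤ 30/(3·3k) = (10/3)/k.
So |(9k + 11)/(3k + 7) − 3| < ε whenever k > (10/3)/ε.
Take N_0 = (10/3)/ε. If k > N_0 then |(9k + 11)/(3k + 7) − 3| ≤ (10/3)/k < ε.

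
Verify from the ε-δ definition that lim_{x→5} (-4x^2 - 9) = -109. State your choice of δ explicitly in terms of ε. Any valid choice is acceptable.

Fix ε > 0. We want δ > 0 such that 0 < |x − 5| < δ implies |(-4x^2 - 9) + 109| < ε.
(-4x^2 - 9) + 109 = -4x^2 + 100 = (x − 5)(-4x - 20).
So |(-4x^2 - 9) + 109| = |x − 5|·|-4x - 20|.
Require δ ≤ 1. Then |x − 5| < 1 gives |x| < 6, and by the triangle inequality |-4x - 20| ≤ 4·6 + 20 = 44.
Hence |(-4x^2 - 9) + 109| ≤ 44|x − 5| < ε provided |x − 5| < ε/44.
Choosing δ = min(1, ε/44) ensures both conditions, hence |(-4x^2 - 9) + 109| < ε.

δ = min(1, ε/44)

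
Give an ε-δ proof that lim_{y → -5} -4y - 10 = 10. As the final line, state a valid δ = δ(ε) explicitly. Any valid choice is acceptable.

δ = ε/4

Let ε > 0. We need δ > 0 so that 0 < |y + 5| < δ implies |(-4y - 10) − 10| < ε.
|(-4y - 10) − 10| = |-4y - 20| = 4|y + 5|.
So 4|y + 5| < ε exactly when |y + 5| < ε/4.
Choosing δ = ε/4 gives |(-4y - 10) − 10| = 4|y + 5| < ε whenever |y + 5| < δ.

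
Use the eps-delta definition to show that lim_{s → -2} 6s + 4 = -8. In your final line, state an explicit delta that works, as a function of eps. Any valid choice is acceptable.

Let eps > 0. We need delta > 0 so that 0 < |s + 2| < delta implies |(6s + 4) + 8| < eps.
Since (6s + 4) + 8 = 6(s + 2), we have |(6s + 4) + 8| = 6|s + 2|.
Thus it suffices that |s + 2| < eps/6.
Take delta = eps/6. If 0 < |s + 2| < delta then |(6s + 4) + 8| = 6|s + 2| < 6·(eps/6) = eps.

delta = eps/6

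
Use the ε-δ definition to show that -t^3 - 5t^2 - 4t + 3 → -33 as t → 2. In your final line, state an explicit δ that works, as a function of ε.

δ = min(1, ε/48)

Let ε > 0. We want δ > 0 such that 0 < |t − 2| < δ implies |(-t^3 - 5t^2 - 4t + 3) + 33| < ε.
(-t^3 - 5t^2 - 4t + 3) + 33 = -t^3 - 5t^2 - 4t + 36 = (t − 2)(-t^2 - 7t - 18).
So |(-t^3 - 5t^2 - 4t + 3) + 33| = |t − 2|·|-t^2 - 7t - 18|.
Assume first that |t − 2| < 1, so |t| < 3. Then |-t^2 - 7t - 18| ≤ 3^2 + 7·3 + 18 = 48.
Hence |(-t^3 - 5t^2 - 4t + 3) + 33| ≤ 48|t − 2| < ε provided |t − 2| < ε/48.
Take δ = min(1, ε/48). Then 0 < |t − 2| < δ gives both |t − 2| < 1 and |t − 2| < ε/48, so |(-t^3 - 5t^2 - 4t + 3) + 33| < ε.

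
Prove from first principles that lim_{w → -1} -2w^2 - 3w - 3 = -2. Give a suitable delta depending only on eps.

Let eps > 0 be given. We want delta > 0 such that 0 < |w + 1| < delta implies |(-2w^2 - 3w - 3) + 2| < eps.
(-2w^2 - 3w - 3) + 2 = -2w^2 - 3w - 1 = (w + 1)(-2w - 1).
So |(-2w^2 - 3w - 3) + 2| = |w + 1|·|-2w - 1|.
Assume first that |w + 1| < 2, so |w| < 3. Then |-2w - 1| ≤ 2·3 + 1 = 7.
Hence |(-2w^2 - 3w - 3) + 2| ≤ 7|w + 1| < eps provided |w + 1| < eps/7.
Take delta = min(2, eps/7). Then 0 < |w + 1| < delta gives both |w + 1| < 2 and |w + 1| < eps/7, so |(-2w^2 - 3w - 3) + 2| < eps.

delta = min(2, eps/7)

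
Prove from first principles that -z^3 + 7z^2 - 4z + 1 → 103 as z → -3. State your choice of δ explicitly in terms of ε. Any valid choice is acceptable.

Let ε > 0. We want δ > 0 such that 0 < |z + 3| < δ implies |(-z^3 + 7z^2 - 4z + 1) − 103| < ε.
(-z^3 + 7z^2 - 4z + 1) − 103 = -z^3 + 7z^2 - 4z - 102 = (z + 3)(-z^2 + 10z - 34).
So |(-z^3 + 7z^2 - 4z + 1) − 103| = |z + 3|·|-z^2 + 10z - 34|.
Assume first that |z + 3| < 1, so |z| < 4. Then |-z^2 + 10z - 34| ≤ 4^2 + 10·4 + 34 = 90.
Hence |(-z^3 + 7z^2 - 4z + 1) − 103| ≤ 90|z + 3| < ε provided |z + 3| < ε/90.
Take δ = min(1, ε/90). Then 0 < |z + 3| < δ gives both |z + 3| < 1 and |z + 3| < ε/90, so |(-z^3 + 7z^2 - 4z + 1) − 103| < ε.

δ = min(1, ε/90)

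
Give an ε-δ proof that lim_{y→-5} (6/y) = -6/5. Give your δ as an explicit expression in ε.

δ = min(5/2, (25/12)ε)

Let ε > 0 be given. We seek δ > 0 such that 0 < |y + 5| < δ implies |6/y + 6/5| < ε.
|6/y + 6/5| = 6·|-5 − y|/(5·|y|) = 6|y + 5|/(5|y|).
Require δ ≤ 5/2 so that |y| > 5 − 5/2 = 5/2, hence 5|y| > 25/2.
Then |6/y + 6/5| < 6|y + 5|/(25/2), which is < ε when |y + 5| < (25/12)ε.
Take δ = min(5/2, (25/12)ε). Then 0 < |y + 5| < δ gives both |y + 5| < 5/2 and |y + 5| < (25/12)ε, so |6/y + 6/5| < ε.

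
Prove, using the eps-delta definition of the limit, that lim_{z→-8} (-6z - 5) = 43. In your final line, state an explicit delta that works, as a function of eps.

delta = eps/6

Fix eps > 0. We need delta > 0 so that 0 < |z + 8| < delta implies |(-6z - 5) − 43| < eps.
Since (-6z - 5) − 43 = -6(z + 8), we have |(-6z - 5) − 43| = 6|z + 8|.
Thus it suffices that |z + 8| < eps/6.
Choosing delta = eps/6 gives |(-6z - 5) − 43| = 6|z + 8| < eps whenever |z + 8| < delta.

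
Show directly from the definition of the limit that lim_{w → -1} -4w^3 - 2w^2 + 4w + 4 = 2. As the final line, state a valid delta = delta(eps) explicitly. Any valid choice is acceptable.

delta = min(1, eps/22)

Suppose eps > 0. We want delta > 0 such that 0 < |w + 1| < delta implies |(-4w^3 - 2w^2 + 4w + 4) − 2| < eps.
(-4w^3 - 2w^2 + 4w + 4) − 2 = -4w^3 - 2w^2 + 4w + 2 = (w + 1)(-4w^2 + 2w + 2).
So |(-4w^3 - 2w^2 + 4w + 4) − 2| = |w + 1|·|-4w^2 + 2w + 2|.
Require delta ≤ 1. Then |w + 1| < 1 gives |w| < 2, and by the triangle inequality |-4w^2 + 2w + 2| ≤ 4·2^2 + 2·2 + 2 = 22.
Hence |(-4w^3 - 2w^2 + 4w + 4) − 2| ≤ 22|w + 1| < eps provided |w + 1| < eps/22.
Take delta = min(1, eps/22). Then 0 < |w + 1| < delta gives both |w + 1| < 1 and |w + 1| < eps/22, so |(-4w^3 - 2w^2 + 4w + 4) − 2| < eps.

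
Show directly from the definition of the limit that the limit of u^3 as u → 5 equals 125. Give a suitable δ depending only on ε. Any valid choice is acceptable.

Let ε > 0 be given. We seek δ > 0 with 0 < |u − 5| < δ ⇒ |u^3 − 125| < ε.
Factor: u^3 − 125 = (u − 5)(u^2 + 5u + 25), so |u^3 − 125| = |u − 5|·|u^2 + 5u + 25|.
Impose δ ≤ 2 so that |u| < 7; then |u^2 + 5u + 25| ≤ 109.
Hence |u^3 − 125| ≤ 109|u − 5|, which is < ε once |u − 5| < ε/109.
Take δ = min(2, ε/109). If 0 < |u − 5| < δ then both bounds hold and |u^3 − 125| ≤ 109|u − 5| < 109·(ε/109) = ε.

δ = min(2, ε/109)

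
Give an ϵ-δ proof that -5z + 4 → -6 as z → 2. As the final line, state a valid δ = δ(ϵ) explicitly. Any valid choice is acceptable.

δ = ϵ/5

Fix ϵ > 0. We need δ > 0 so that 0 < |z − 2| < δ implies |(-5z + 4) + 6| < ϵ.
|(-5z + 4) + 6| = |-5z + 10| = 5|z − 2|.
So 5|z − 2| < ϵ exactly when |z − 2| < ϵ/5.
Choosing δ = ϵ/5 gives |(-5z + 4) + 6| = 5|z − 2| < ϵ whenever |z − 2| < δ.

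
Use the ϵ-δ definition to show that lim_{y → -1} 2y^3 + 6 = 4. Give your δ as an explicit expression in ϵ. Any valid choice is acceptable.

δ = min(2, ϵ/26)

Fix ϵ > 0. We want δ > 0 such that 0 < |y + 1| < δ implies |(2y^3 + 6) − 4| < ϵ.
(2y^3 + 6) − 4 = 2y^3 + 2 = (y + 1)(2y^2 - 2y + 2).
So |(2y^3 + 6) − 4| = |y + 1|·|2y^2 - 2y + 2|.
Assume first that |y + 1| < 2, so |y| < 3. Then |2y^2 - 2y + 2| ≤ 2·3^2 + 2·3 + 2 = 26.
Hence |(2y^3 + 6) − 4| ≤ 26|y + 1| < ϵ provided |y + 1| < ϵ/26.
Take δ = min(2, ϵ/26). Then 0 < |y + 1| < δ gives both |y + 1| < 2 and |y + 1| < ϵ/26, so |(2y^3 + 6) − 4| < ϵ.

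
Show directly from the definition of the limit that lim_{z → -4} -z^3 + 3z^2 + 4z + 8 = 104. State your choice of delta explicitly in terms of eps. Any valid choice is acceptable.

delta = min(1, eps/84)

Let eps > 0 be given. We want delta > 0 such that 0 < |z + 4| < delta implies |(-z^3 + 3z^2 + 4z + 8) − 104| < eps.
(-z^3 + 3z^2 + 4z + 8) − 104 = -z^3 + 3z^2 + 4z - 96 = (z + 4)(-z^2 + 7z - 24).
So |(-z^3 + 3z^2 + 4z + 8) − 104| = |z + 4|·|-z^2 + 7z - 24|.
Assume first that |z + 4| < 1, so |z| < 5. Then |-z^2 + 7z - 24| ≤ 5^2 + 7·5 + 24 = 84.
Hence |(-z^3 + 3z^2 + 4z + 8) − 104| ≤ 84|z + 4| < eps provided |z + 4| < eps/84.
Take delta = min(1, eps/84). Then 0 < |z + 4| < delta gives both |z + 4| < 1 and |z + 4| < eps/84, so |(-z^3 + 3z^2 + 4z + 8) − 104| < eps.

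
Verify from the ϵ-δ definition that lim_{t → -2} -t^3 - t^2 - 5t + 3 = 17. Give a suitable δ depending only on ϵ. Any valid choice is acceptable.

Fix ϵ > 0. We want δ > 0 such that 0 < |t + 2| < δ implies |(-t^3 - t^2 - 5t + 3) − 17| < ϵ.
(-t^3 - t^2 - 5t + 3) − 17 = -t^3 - t^2 - 5t - 14 = (t + 2)(-t^2 + t - 7).
So |(-t^3 - t^2 - 5t + 3) − 17| = |t + 2|·|-t^2 + t - 7|.
Require δ ≤ 1. Then |t + 2| < 1 gives |t| < 3, and by the triangle inequality |-t^2 + t - 7| ≤ 3^2 + 3 + 7 = 19.
Hence |(-t^3 - t^2 - 5t + 3) − 17| ≤ 19|t + 2| < ϵ provided |t + 2| < ϵ/19.
Take δ = min(1, ϵ/19). Then 0 < |t + 2| < δ gives both |t + 2| < 1 and |t + 2| < ϵ/19, so |(-t^3 - t^2 - 5t + 3) − 17| < ϵ.

δ = min(1, ϵ/19)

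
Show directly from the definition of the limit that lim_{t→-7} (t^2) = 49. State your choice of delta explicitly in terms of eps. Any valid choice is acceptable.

Fix eps > 0. We seek delta > 0 with 0 < |t + 7| < delta ⇒ |t^2 − 49| < eps.
Factor: t^2 − 49 = (t + 7)(t - 7), so |t^2 − 49| = |t + 7|·|t - 7|.
Restrict delta ≤ 1. Then |t + 7| < 1 gives |t| < 8, so by the triangle inequality |t - 7| ≤ 8 + 7 = 15.
Hence |t^2 − 49| ≤ 15|t + 7|, which is < eps once |t + 7| < eps/15.
Take delta = min(1, eps/15). If 0 < |t + 7| < delta then both bounds hold and |t^2 − 49| ≤ 15|t + 7| < 15·(eps/15) = eps.

delta = min(1, eps/15)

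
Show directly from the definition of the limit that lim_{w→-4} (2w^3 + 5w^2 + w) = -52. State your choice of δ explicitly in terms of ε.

Let ε > 0 be given. We want δ > 0 such that 0 < |w + 4| < δ implies |(2w^3 + 5w^2 + w) + 52| < ε.
(2w^3 + 5w^2 + w) + 52 = 2w^3 + 5w^2 + w + 52 = (w + 4)(2w^2 - 3w + 13).
So |(2w^3 + 5w^2 + w) + 52| = |w + 4|·|2w^2 - 3w + 13|.
Require δ ≤ 1. Then |w + 4| < 1 gives |w| < 5, and by the triangle inequality |2w^2 - 3w + 13| ≤ 2·5^2 + 3·5 + 13 = 78.
Hence |(2w^3 + 5w^2 + w) + 52| ≤ 78|w + 4| < ε provided |w + 4| < ε/78.
Take δ = min(1, ε/78). Then 0 < |w + 4| < δ gives both |w + 4| < 1 and |w + 4| < ε/78, so |(2w^3 + 5w^2 + w) + 52| < ε.

δ = min(1, ε/78)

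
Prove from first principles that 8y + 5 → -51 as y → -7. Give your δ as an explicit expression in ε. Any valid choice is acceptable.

Let ε > 0 be given. We need δ > 0 so that 0 < |y + 7| < δ implies |(8y + 5) + 51| < ε.
Since (8y + 5) + 51 = 8(y + 7), we have |(8y + 5) + 51| = 8|y + 7|.
So 8|y + 7| < ε exactly when |y + 7| < ε/8.
Take δ = ε/8. If 0 < |y + 7| < δ then |(8y + 5) + 51| = 8|y + 7| < 8·(ε/8) = ε.

δ = ε/8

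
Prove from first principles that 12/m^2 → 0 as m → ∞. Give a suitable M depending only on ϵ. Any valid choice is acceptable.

Let ϵ > 0 be given. For m ≥ 1, |12/m^2 − 0| = 12/m^2.
12/m^2 < ϵ ⇔ m^2 > 12/ϵ ⇔ m > (12/ϵ)^{1/2}.
Take M = (12/ϵ)^{1/2}. Then m > M implies 12/m^2 < ϵ.

M = (12/ϵ)^{1/2}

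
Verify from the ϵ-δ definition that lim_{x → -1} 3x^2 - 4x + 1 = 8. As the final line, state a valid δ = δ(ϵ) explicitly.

δ = min(2, ϵ/16)

Fix ϵ > 0. We want δ > 0 such that 0 < |x + 1| < δ implies |(3x^2 - 4x + 1) − 8| < ϵ.
(3x^2 - 4x + 1) − 8 = 3x^2 - 4x - 7 = (x + 1)(3x - 7).
So |(3x^2 - 4x + 1) − 8| = |x + 1|·|3x - 7|.
Assume first that |x + 1| < 2, so |x| < 3. Then |3x - 7| ≤ 3·3 + 7 = 16.
Hence |(3x^2 - 4x + 1) − 8| ≤ 16|x + 1| < ϵ provided |x + 1| < ϵ/16.
Take δ = min(2, ϵ/16). Then 0 < |x + 1| < δ gives both |x + 1| < 2 and |x + 1| < ϵ/16, so |(3x^2 - 4x + 1) − 8| < ϵ.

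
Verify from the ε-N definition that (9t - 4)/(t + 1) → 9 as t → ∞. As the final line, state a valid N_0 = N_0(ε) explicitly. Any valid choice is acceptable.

N_0 = 13/ε

Fix ε > 0. We seek N_0 > 0 such that t > N_0 implies |(9t - 4)/(t + 1) − 9| < ε.
(9t - 4)/(t + 1) − 9 = ((9t - 4) − 9(t + 1)) / ((t + 1)) = -13/((t + 1)).
For t > 0 we have t + 1 > t, so |(9t - 4)/(t + 1) − 9| = 13/((t + 1)) < 13/(t) = 13/t.
Thus |(9t - 4)/(t + 1) − 9| < ε whenever t > 13/ε.
Take N_0 = 13/ε. If t > N_0 then |(9t - 4)/(t + 1) − 9| < 13/t < ε.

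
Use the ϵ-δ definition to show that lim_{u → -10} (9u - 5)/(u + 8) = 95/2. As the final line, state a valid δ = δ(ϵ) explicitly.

Fix ϵ > 0. We want δ > 0 with 0 < |u + 10| < δ ⇒ |(9u - 5)/(u + 8) − (95/2)| < ϵ.
Combining over a common denominator, (9u - 5)/(u + 8) − (95/2) = [(9u - 5)·(-2) − (-95)·(u + 8)] / [(-2)·(u + 8)] = 77(u + 10) / ((-2)(u + 8)).
So |(9u - 5)/(u + 8) − (95/2)| = 77|u + 10| / (2·|u + 8|).
Require δ ≤ 1, so |u + 8| ≥ |-2| − |u + 10| > 2 − 1 = 1.
Hence |(9u - 5)/(u + 8) − (95/2)| < 77|u + 10|/(2·1) = (77/2)|u + 10|, which is < ϵ once |u + 10| < (2/77)ϵ.
Take δ = min(1, (2/77)ϵ). Then 0 < |u + 10| < δ forces both bounds, so |(9u - 5)/(u + 8) − (95/2)| < ϵ.

δ = min(1, (2/77)ϵ)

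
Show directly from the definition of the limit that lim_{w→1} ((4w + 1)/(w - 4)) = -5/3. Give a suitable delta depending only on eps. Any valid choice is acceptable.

delta = min(3/2, (9/34)eps)

Suppose eps > 0. We want delta > 0 with 0 < |w − 1| < delta ⇒ |(4w + 1)/(w - 4) + 5/3| < eps.
Combining over a common denominator, (4w + 1)/(w - 4) + 5/3 = [(4w + 1)·(-3) − 5·(w - 4)] / [(-3)·(w - 4)] = -17(w − 1) / ((-3)(w - 4)).
So |(4w + 1)/(w - 4) + 5/3| = 17|w − 1| / (3·|w − 4|).
Require delta ≤ 3/2, so |w − 4| ≥ |-3| − |w − 1| > 3 − 3/2 = 3/2.
Hence |(4w + 1)/(w - 4) + 5/3| < 17|w − 1|/(3·(3/2)) = (34/9)|w − 1|, which is < eps once |w − 1| < (9/34)eps.
Take delta = min(3/2, (9/34)eps). Then 0 < |w − 1| < delta forces both bounds, so |(4w + 1)/(w - 4) + 5/3| < eps.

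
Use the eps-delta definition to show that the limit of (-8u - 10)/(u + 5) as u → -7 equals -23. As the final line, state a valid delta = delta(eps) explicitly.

Let eps > 0. We want delta > 0 with 0 < |u + 7| < delta ⇒ |(-8u - 10)/(u + 5) + 23| < eps.
Combining over a common denominator, (-8u - 10)/(u + 5) + 23 = [(-8u - 10)·(-2) − 46·(u + 5)] / [(-2)·(u + 5)] = -30(u + 7) / ((-2)(u + 5)).
So |(-8u - 10)/(u + 5) + 23| = 30|u + 7| / (2·|u + 5|).
Restrict delta ≤ 1. Then |u + 7| < 1 gives |u + 5| = |(u + 7) + (-2)| ≥ 2 − 1 = 1.
Hence |(-8u - 10)/(u + 5) + 23| < 30|u + 7|/(2·1) = 15|u + 7|, which is < eps once |u + 7| < (1/15)eps.
Take delta = min(1, (1/15)eps). Then 0 < |u + 7| < delta forces both bounds, so |(-8u - 10)/(u + 5) + 23| < eps.

delta = min(1, (1/15)eps)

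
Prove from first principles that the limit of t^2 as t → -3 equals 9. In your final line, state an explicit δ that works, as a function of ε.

Suppose ε > 0. We seek δ > 0 with 0 < |t + 3| < δ ⇒ |t^2 − 9| < ε.
Factor: t^2 − 9 = (t + 3)(t - 3), so |t^2 − 9| = |t + 3|·|t - 3|.
Restrict δ ≤ 1. Then |t + 3| < 1 gives |t| < 4, so by the triangle inequality |t - 3| ≤ 4 + 3 = 7.
Hence |t^2 − 9| ≤ 7|t + 3|, which is < ε once |t + 3| < ε/7.
Take δ = min(1, ε/7). If 0 < |t + 3| < δ then both bounds hold and |t^2 − 9| ≤ 7|t + 3| < 7·(ε/7) = ε.

δ = min(1, ε/7)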